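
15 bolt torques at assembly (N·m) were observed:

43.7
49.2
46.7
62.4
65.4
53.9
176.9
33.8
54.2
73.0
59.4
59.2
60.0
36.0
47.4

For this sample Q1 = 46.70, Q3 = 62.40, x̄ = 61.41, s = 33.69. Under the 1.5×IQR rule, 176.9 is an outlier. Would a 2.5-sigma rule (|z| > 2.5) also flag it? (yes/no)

z = (176.9 − 61.41) / 33.69 = 3.43.
|z| = 3.43 > 2.5.

yes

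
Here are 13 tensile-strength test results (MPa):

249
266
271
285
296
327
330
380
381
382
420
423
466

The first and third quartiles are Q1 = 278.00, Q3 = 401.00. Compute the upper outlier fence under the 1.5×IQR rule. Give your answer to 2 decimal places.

585.50

IQR = Q3 − Q1 = 401.00 − 278.00 = 123.00.
Lower fence = Q1 − 1.5·IQR = 278.00 − 184.50 = 93.50.
Upper fence = Q3 + 1.5·IQR = 401.00 + 184.50 = 585.50.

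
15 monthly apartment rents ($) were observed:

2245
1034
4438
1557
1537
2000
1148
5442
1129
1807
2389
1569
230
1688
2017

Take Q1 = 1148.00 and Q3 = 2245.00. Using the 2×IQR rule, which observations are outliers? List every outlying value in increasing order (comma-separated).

5442

IQR = Q3 − Q1 = 2245.00 − 1148.00 = 1097.00.
Lower fence = Q1 − 2·IQR = 1148.00 − 2194.00 = -1046.00.
Upper fence = Q3 + 2·IQR = 2245.00 + 2194.00 = 4439.00.
5442 > 4439.00 → outlier.
All remaining values lie within [-1046.00, 4439.00].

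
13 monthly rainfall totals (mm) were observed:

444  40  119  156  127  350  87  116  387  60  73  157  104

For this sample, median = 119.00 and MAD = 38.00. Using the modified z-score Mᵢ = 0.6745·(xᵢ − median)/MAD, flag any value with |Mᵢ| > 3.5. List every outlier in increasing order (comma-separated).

|Mᵢ| > 3.5 ⇔ |xᵢ − 119.00| > 3.5·38.00/0.6745 = 197.18.
So outliers lie outside [-78.18, 316.18].
350: M = 4.10 → outlier.
387: M = 4.76 → outlier.
444: M = 5.77 → outlier.

350, 387, 444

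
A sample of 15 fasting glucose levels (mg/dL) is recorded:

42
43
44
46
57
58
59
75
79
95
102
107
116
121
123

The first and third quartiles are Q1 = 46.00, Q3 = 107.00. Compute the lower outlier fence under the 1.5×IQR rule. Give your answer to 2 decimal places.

IQR = Q3 − Q1 = 107.00 − 46.00 = 61.00.
Lower fence = Q1 − 1.5·IQR = 46.00 − 91.50 = -45.50.
Upper fence = Q3 + 1.5·IQR = 107.00 + 91.50 = 198.50.

-45.50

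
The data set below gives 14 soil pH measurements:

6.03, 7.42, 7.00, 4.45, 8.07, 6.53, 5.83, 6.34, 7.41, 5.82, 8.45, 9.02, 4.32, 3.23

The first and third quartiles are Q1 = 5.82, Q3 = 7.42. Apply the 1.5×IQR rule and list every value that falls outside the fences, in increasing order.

IQR = Q3 − Q1 = 7.42 − 5.82 = 1.60.
Lower fence = Q1 − 1.5·IQR = 5.82 − 2.40 = 3.42.
Upper fence = Q3 + 1.5·IQR = 7.42 + 2.40 = 9.82.
3.23 < 3.42 → outlier.
All remaining values lie within [3.42, 9.82].

3.23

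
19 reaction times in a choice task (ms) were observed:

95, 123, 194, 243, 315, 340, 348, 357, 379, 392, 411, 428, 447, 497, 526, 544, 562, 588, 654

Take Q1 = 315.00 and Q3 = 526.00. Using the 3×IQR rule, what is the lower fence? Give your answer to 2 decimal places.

IQR = Q3 − Q1 = 526.00 − 315.00 = 211.00.
Lower fence = Q1 − 3·IQR = 315.00 − 633.00 = -318.00.
Upper fence = Q3 + 3·IQR = 526.00 + 633.00 = 1159.00.

-318.00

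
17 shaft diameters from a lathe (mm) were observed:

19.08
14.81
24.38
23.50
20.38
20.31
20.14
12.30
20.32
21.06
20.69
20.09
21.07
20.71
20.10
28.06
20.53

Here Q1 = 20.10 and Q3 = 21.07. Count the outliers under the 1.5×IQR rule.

IQR = 0.97; fences at 20.10 − 1.455 = 18.645 and 21.07 + 1.455 = 22.525.
Outside the cutoffs: 12.30, 14.81, 23.50, 24.38, 28.06.

5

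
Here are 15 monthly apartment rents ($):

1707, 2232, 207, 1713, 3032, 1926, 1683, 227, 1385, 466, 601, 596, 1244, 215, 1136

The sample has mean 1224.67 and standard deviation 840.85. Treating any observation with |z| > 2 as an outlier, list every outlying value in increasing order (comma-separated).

3032

Cutoffs at x̄ ± 2s: 1224.67 ± 2·840.85 = [-457.03, 2906.37].
3032: z = 2.15, |z| > 2 → outlier.
Every other value lies within [-457.03, 2906.37].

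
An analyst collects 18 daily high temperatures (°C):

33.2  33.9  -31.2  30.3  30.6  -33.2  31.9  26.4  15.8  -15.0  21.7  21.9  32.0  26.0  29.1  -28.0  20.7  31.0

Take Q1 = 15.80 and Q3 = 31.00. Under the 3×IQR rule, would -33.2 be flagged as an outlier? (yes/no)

yes

IQR = Q3 − Q1 = 31.00 − 15.80 = 15.20.
Lower fence = Q1 − 3·IQR = 15.80 − 45.60 = -29.80.
Upper fence = Q3 + 3·IQR = 31.00 + 45.60 = 76.60.
-33.2 lies below the lower fence.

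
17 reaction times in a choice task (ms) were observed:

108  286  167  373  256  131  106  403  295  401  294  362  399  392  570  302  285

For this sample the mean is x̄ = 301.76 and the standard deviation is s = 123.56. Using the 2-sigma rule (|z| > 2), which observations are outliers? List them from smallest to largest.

Cutoffs at x̄ ± 2s: 301.76 ± 2·123.56 = [54.64, 548.88].
570: z = 2.17, |z| > 2 → outlier.
Every other value lies within [54.64, 548.88].

570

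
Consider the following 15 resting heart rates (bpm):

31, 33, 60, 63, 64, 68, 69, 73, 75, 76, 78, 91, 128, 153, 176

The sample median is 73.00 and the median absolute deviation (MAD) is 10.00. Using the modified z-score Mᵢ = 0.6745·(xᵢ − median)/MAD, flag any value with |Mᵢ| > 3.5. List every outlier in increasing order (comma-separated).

128, 153, 176

|Mᵢ| > 3.5 ⇔ |xᵢ − 73.00| > 3.5·10.00/0.6745 = 51.89.
So outliers lie outside [21.11, 124.89].
128: M = 3.71 → outlier.
153: M = 5.40 → outlier.
176: M = 6.95 → outlier.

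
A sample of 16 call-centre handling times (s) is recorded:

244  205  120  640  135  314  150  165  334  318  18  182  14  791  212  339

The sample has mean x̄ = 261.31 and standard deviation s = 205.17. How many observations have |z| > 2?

1

Cutoffs: x̄ ± 2s = [-149.03, 671.65].
Outside the cutoffs: 791.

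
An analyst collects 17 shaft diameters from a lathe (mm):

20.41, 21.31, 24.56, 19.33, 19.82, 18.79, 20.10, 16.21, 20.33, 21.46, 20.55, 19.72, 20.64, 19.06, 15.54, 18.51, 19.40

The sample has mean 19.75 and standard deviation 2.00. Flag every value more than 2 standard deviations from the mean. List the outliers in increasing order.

Cutoffs at x̄ ± 2s: 19.75 ± 2·2.00 = [15.75, 23.75].
15.54: z = -2.11, |z| > 2 → outlier.
24.56: z = 2.40, |z| > 2 → outlier.
Every other value lies within [15.75, 23.75].

15.54, 24.56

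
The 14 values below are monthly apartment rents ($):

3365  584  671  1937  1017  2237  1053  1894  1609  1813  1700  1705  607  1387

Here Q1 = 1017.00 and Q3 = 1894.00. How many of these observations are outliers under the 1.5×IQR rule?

1

IQR = 877.00; fences at 1017.00 − 1315.50 = -298.50 and 1894.00 + 1315.50 = 3209.50.
Outside the cutoffs: 3365.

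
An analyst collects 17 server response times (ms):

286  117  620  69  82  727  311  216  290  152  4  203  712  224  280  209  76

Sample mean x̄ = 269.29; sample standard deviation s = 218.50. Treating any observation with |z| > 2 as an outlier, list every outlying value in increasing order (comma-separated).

Cutoffs at x̄ ± 2s: 269.29 ± 2·218.50 = [-167.71, 706.29].
712: z = 2.03, |z| > 2 → outlier.
727: z = 2.09, |z| > 2 → outlier.
Every other value lies within [-167.71, 706.29].

712, 727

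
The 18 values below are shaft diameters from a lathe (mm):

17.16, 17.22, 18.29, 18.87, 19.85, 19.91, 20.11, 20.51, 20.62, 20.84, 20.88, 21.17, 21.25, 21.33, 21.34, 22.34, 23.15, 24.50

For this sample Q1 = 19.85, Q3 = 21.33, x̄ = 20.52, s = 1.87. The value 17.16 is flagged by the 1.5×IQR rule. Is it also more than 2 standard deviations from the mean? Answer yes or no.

z = (17.16 − 20.52) / 1.87 = -1.80.
|z| = 1.80 ≤ 2.

no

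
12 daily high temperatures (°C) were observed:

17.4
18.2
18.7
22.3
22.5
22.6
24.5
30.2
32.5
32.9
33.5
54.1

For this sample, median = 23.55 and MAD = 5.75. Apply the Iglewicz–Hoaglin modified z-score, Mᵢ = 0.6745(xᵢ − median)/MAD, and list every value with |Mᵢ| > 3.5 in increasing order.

|Mᵢ| > 3.5 ⇔ |xᵢ − 23.55| > 3.5·5.75/0.6745 = 29.84.
So outliers lie outside [-6.29, 53.39].
54.1: M = 3.58 → outlier.

54.1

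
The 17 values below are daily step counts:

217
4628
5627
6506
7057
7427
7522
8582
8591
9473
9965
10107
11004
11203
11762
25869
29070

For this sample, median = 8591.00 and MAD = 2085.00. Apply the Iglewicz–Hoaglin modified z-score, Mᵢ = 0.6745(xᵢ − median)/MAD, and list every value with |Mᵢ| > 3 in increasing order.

|Mᵢ| > 3 ⇔ |xᵢ − 8591.00| > 3·2085.00/0.6745 = 9273.54.
So outliers lie outside [-682.54, 17864.54].
25869: M = 5.59 → outlier.
29070: M = 6.62 → outlier.

25869, 29070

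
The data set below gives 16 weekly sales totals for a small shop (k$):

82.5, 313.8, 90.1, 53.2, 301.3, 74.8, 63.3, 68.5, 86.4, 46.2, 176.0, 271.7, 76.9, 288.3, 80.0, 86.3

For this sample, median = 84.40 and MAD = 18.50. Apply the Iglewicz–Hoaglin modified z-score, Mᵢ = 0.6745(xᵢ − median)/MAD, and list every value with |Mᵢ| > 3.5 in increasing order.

271.7, 288.3, 301.3, 313.8

|Mᵢ| > 3.5 ⇔ |xᵢ − 84.40| > 3.5·18.50/0.6745 = 96.00.
So outliers lie outside [-11.60, 180.40].
271.7: M = 6.83 → outlier.
288.3: M = 7.43 → outlier.
301.3: M = 7.91 → outlier.
313.8: M = 8.36 → outlier.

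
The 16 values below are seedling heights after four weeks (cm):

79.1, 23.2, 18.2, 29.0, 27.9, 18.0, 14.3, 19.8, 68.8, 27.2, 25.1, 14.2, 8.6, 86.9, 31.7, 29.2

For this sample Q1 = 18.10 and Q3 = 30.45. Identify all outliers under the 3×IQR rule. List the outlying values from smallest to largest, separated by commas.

IQR = Q3 − Q1 = 30.45 − 18.10 = 12.35.
Lower fence = Q1 − 3·IQR = 18.10 − 37.05 = -18.95.
Upper fence = Q3 + 3·IQR = 30.45 + 37.05 = 67.50.
68.8 > 67.50 → outlier.
79.1 > 67.50 → outlier.
86.9 > 67.50 → outlier.
All remaining values lie within [-18.95, 67.50].

68.8, 79.1, 86.9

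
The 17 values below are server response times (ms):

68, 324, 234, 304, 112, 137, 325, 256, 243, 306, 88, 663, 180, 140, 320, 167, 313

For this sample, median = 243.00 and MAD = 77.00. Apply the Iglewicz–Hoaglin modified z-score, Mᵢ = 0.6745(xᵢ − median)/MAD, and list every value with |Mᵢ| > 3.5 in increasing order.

663

|Mᵢ| > 3.5 ⇔ |xᵢ − 243.00| > 3.5·77.00/0.6745 = 399.56.
So outliers lie outside [-156.56, 642.56].
663: M = 3.68 → outlier.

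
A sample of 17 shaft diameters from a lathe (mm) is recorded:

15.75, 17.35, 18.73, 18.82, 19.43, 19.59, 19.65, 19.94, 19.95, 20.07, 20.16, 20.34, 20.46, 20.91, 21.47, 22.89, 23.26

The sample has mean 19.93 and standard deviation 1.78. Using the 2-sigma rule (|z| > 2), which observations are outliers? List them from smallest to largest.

15.75

Cutoffs at x̄ ± 2s: 19.93 ± 2·1.78 = [16.37, 23.49].
15.75: z = -2.35, |z| > 2 → outlier.
Every other value lies within [16.37, 23.49].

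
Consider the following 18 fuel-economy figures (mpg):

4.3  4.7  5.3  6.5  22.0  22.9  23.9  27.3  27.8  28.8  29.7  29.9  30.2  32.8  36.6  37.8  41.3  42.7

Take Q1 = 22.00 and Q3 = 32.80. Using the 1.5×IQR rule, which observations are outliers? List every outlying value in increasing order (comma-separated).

4.3, 4.7, 5.3

IQR = Q3 − Q1 = 32.80 − 22.00 = 10.80.
Lower fence = Q1 − 1.5·IQR = 22.00 − 16.20 = 5.80.
Upper fence = Q3 + 1.5·IQR = 32.80 + 16.20 = 49.00.
4.3 < 5.80 → outlier.
4.7 < 5.80 → outlier.
5.3 < 5.80 → outlier.
All remaining values lie within [5.80, 49.00].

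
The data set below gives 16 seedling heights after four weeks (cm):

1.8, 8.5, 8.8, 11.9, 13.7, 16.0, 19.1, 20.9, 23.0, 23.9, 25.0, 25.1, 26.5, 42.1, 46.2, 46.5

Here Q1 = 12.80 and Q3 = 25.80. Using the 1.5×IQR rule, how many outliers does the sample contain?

2

IQR = 13.00; fences at 12.80 − 19.50 = -6.70 and 25.80 + 19.50 = 45.30.
Outside the cutoffs: 46.2, 46.5.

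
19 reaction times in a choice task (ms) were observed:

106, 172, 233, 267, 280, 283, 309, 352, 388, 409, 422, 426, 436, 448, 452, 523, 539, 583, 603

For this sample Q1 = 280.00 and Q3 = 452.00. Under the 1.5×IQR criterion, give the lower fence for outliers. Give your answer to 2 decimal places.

IQR = Q3 − Q1 = 452.00 − 280.00 = 172.00.
Lower fence = Q1 − 1.5·IQR = 280.00 − 258.00 = 22.00.
Upper fence = Q3 + 1.5·IQR = 452.00 + 258.00 = 710.00.

22.00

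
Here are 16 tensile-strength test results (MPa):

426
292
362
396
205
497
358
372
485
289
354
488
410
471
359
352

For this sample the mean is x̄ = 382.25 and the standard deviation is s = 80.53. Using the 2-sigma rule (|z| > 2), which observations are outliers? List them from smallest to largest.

205

Cutoffs at x̄ ± 2s: 382.25 ± 2·80.53 = [221.19, 543.31].
205: z = -2.20, |z| > 2 → outlier.
Every other value lies within [221.19, 543.31].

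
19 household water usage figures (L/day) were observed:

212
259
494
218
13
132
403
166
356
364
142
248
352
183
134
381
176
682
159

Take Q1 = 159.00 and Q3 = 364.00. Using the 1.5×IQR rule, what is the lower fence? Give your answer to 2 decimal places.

-148.50

IQR = Q3 − Q1 = 364.00 − 159.00 = 205.00.
Lower fence = Q1 − 1.5·IQR = 159.00 − 307.50 = -148.50.
Upper fence = Q3 + 1.5·IQR = 364.00 + 307.50 = 671.50.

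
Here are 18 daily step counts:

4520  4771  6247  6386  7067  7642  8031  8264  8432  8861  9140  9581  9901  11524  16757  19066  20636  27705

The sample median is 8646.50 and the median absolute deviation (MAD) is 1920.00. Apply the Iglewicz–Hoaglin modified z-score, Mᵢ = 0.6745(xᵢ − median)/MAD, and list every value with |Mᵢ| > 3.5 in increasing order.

19066, 20636, 27705

|Mᵢ| > 3.5 ⇔ |xᵢ − 8646.50| > 3.5·1920.00/0.6745 = 9962.94.
So outliers lie outside [-1316.44, 18609.44].
19066: M = 3.66 → outlier.
20636: M = 4.21 → outlier.
27705: M = 6.70 → outlier.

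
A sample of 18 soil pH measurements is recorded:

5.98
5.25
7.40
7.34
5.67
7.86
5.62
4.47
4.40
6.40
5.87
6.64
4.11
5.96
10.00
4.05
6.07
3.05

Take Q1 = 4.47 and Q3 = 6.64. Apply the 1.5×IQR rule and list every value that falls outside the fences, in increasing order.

10.00

IQR = Q3 − Q1 = 6.64 − 4.47 = 2.17.
Lower fence = Q1 − 1.5·IQR = 4.47 − 3.255 = 1.215.
Upper fence = Q3 + 1.5·IQR = 6.64 + 3.255 = 9.895.
10.00 > 9.895 → outlier.
All remaining values lie within [1.215, 9.895].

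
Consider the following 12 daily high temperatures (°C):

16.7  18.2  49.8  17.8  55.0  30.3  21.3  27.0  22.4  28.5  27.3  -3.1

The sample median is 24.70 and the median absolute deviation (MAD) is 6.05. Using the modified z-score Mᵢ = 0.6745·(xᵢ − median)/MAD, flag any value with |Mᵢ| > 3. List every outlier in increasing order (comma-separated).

-3.1, 55.0

|Mᵢ| > 3 ⇔ |xᵢ − 24.70| > 3·6.05/0.6745 = 26.91.
So outliers lie outside [-2.21, 51.61].
-3.1: M = -3.10 → outlier.
55.0: M = 3.38 → outlier.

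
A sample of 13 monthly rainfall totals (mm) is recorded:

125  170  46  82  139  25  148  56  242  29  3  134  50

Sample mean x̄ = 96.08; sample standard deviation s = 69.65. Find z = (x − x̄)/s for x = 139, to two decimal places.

0.62

z = (139 − 96.08) / 69.65 = 0.62.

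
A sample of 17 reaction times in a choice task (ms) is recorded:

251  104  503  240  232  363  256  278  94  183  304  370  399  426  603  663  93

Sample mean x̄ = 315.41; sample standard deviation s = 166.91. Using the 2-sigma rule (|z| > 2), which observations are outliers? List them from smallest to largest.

663

Cutoffs at x̄ ± 2s: 315.41 ± 2·166.91 = [-18.41, 649.23].
663: z = 2.08, |z| > 2 → outlier.
Every other value lies within [-18.41, 649.23].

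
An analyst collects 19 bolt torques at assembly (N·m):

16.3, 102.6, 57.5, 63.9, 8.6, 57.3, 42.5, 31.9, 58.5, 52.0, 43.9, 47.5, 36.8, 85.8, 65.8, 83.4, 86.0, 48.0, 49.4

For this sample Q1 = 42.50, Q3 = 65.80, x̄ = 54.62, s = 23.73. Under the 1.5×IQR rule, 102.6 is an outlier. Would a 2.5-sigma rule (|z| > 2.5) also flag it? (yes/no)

no

z = (102.6 − 54.62) / 23.73 = 2.02.
|z| = 2.02 ≤ 2.5.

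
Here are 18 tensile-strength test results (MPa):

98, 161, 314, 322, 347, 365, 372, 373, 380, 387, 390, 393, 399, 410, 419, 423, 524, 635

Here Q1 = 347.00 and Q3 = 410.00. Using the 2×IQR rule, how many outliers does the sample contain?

IQR = 63.00; fences at 347.00 − 126.00 = 221.00 and 410.00 + 126.00 = 536.00.
Outside the cutoffs: 98, 161, 635.

3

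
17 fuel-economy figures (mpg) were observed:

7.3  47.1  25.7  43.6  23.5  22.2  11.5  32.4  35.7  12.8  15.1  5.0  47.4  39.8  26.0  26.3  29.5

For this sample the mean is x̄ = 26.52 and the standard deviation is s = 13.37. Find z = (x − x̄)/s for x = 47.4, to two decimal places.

z = (47.4 − 26.52) / 13.37 = 1.56.

1.56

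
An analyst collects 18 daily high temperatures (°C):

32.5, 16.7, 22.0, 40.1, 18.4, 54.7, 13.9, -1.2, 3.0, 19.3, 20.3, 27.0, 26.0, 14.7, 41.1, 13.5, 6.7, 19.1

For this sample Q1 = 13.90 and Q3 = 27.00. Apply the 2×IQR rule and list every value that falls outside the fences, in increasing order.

IQR = Q3 − Q1 = 27.00 − 13.90 = 13.10.
Lower fence = Q1 − 2·IQR = 13.90 − 26.20 = -12.30.
Upper fence = Q3 + 2·IQR = 27.00 + 26.20 = 53.20.
54.7 > 53.20 → outlier.
All remaining values lie within [-12.30, 53.20].

54.7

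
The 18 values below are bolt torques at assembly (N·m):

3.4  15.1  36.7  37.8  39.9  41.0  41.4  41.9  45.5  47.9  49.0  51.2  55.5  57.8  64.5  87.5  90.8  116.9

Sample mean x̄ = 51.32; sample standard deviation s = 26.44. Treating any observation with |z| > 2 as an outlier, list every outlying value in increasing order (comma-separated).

116.9

Cutoffs at x̄ ± 2s: 51.32 ± 2·26.44 = [-1.56, 104.20].
116.9: z = 2.48, |z| > 2 → outlier.
Every other value lies within [-1.56, 104.20].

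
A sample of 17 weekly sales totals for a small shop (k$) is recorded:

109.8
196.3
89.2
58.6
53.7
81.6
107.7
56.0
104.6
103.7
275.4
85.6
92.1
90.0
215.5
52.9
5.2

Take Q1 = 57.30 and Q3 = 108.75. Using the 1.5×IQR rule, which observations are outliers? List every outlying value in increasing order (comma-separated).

IQR = Q3 − Q1 = 108.75 − 57.30 = 51.45.
Lower fence = Q1 − 1.5·IQR = 57.30 − 77.175 = -19.875.
Upper fence = Q3 + 1.5·IQR = 108.75 + 77.175 = 185.925.
196.3 > 185.925 → outlier.
215.5 > 185.925 → outlier.
275.4 > 185.925 → outlier.
All remaining values lie within [-19.875, 185.925].

196.3, 215.5, 275.4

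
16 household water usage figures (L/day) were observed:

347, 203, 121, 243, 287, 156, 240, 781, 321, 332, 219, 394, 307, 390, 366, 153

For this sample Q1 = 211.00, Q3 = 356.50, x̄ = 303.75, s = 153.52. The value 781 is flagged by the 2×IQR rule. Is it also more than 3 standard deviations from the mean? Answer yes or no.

yes

z = (781 − 303.75) / 153.52 = 3.11.
|z| = 3.11 > 3.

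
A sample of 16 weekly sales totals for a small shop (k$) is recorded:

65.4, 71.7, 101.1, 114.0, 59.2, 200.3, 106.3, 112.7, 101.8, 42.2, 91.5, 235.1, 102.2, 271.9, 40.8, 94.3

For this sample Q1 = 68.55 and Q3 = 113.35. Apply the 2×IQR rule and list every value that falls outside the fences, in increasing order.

IQR = Q3 − Q1 = 113.35 − 68.55 = 44.80.
Lower fence = Q1 − 2·IQR = 68.55 − 89.60 = -21.05.
Upper fence = Q3 + 2·IQR = 113.35 + 89.60 = 202.95.
235.1 > 202.95 → outlier.
271.9 > 202.95 → outlier.
All remaining values lie within [-21.05, 202.95].

235.1, 271.9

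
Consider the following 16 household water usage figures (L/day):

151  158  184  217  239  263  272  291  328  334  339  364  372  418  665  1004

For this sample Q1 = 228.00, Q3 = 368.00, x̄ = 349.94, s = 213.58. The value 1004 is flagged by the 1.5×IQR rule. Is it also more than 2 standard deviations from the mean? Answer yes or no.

z = (1004 − 349.94) / 213.58 = 3.06.
|z| = 3.06 > 2.

yes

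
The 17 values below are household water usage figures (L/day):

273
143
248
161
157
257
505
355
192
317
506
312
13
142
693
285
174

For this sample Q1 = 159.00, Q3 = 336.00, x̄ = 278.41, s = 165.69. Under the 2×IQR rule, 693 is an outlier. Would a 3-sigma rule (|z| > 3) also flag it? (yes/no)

no

z = (693 − 278.41) / 165.69 = 2.50.
|z| = 2.50 ≤ 3.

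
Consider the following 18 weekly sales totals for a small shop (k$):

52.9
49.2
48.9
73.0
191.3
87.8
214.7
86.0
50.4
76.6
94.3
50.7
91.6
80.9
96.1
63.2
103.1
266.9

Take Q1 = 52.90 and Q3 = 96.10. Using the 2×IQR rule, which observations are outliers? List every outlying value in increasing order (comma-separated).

191.3, 214.7, 266.9

IQR = Q3 − Q1 = 96.10 − 52.90 = 43.20.
Lower fence = Q1 − 2·IQR = 52.90 − 86.40 = -33.50.
Upper fence = Q3 + 2·IQR = 96.10 + 86.40 = 182.50.
191.3 > 182.50 → outlier.
214.7 > 182.50 → outlier.
266.9 > 182.50 → outlier.
All remaining values lie within [-33.50, 182.50].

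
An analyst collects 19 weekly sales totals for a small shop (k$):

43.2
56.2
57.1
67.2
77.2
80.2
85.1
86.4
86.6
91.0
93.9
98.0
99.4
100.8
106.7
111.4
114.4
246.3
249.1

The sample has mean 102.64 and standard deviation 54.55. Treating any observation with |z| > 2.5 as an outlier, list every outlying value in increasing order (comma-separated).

Cutoffs at x̄ ± 2.5s: 102.64 ± 2.5·54.55 = [-33.735, 239.015].
246.3: z = 2.63, |z| > 2.5 → outlier.
249.1: z = 2.68, |z| > 2.5 → outlier.
Every other value lies within [-33.735, 239.015].

246.3, 249.1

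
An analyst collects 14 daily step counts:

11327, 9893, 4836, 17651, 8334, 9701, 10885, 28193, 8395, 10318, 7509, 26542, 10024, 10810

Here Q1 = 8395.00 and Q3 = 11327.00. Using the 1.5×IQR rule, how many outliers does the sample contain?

3

IQR = 2932.00; fences at 8395.00 − 4398.00 = 3997.00 and 11327.00 + 4398.00 = 15725.00.
Outside the cutoffs: 17651, 26542, 28193.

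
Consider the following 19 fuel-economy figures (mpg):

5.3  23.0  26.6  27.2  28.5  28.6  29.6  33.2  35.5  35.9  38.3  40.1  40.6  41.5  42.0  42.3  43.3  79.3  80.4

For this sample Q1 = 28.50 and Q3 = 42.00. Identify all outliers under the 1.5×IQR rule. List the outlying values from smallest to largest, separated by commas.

IQR = Q3 − Q1 = 42.00 − 28.50 = 13.50.
Lower fence = Q1 − 1.5·IQR = 28.50 − 20.25 = 8.25.
Upper fence = Q3 + 1.5·IQR = 42.00 + 20.25 = 62.25.
5.3 < 8.25 → outlier.
79.3 > 62.25 → outlier.
80.4 > 62.25 → outlier.
All remaining values lie within [8.25, 62.25].

5.3, 79.3, 80.4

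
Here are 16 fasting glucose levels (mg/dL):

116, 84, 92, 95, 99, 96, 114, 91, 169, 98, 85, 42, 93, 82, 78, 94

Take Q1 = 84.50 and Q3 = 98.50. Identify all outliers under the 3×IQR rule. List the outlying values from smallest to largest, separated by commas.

42, 169

IQR = Q3 − Q1 = 98.50 − 84.50 = 14.00.
Lower fence = Q1 − 3·IQR = 84.50 − 42.00 = 42.50.
Upper fence = Q3 + 3·IQR = 98.50 + 42.00 = 140.50.
42 < 42.50 → outlier.
169 > 140.50 → outlier.
All remaining values lie within [42.50, 140.50].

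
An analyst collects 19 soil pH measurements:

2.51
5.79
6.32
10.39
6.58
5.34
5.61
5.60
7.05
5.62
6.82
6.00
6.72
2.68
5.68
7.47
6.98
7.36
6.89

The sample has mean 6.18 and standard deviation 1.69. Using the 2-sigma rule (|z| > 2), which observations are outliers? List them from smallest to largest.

2.51, 2.68, 10.39

Cutoffs at x̄ ± 2s: 6.18 ± 2·1.69 = [2.80, 9.56].
2.51: z = -2.17, |z| > 2 → outlier.
2.68: z = -2.07, |z| > 2 → outlier.
10.39: z = 2.49, |z| > 2 → outlier.
Every other value lies within [2.80, 9.56].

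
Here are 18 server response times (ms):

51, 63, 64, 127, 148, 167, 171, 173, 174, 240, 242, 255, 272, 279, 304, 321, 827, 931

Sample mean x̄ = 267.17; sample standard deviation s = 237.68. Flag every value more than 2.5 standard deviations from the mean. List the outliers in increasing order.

Cutoffs at x̄ ± 2.5s: 267.17 ± 2.5·237.68 = [-327.03, 861.37].
931: z = 2.79, |z| > 2.5 → outlier.
Every other value lies within [-327.03, 861.37].

931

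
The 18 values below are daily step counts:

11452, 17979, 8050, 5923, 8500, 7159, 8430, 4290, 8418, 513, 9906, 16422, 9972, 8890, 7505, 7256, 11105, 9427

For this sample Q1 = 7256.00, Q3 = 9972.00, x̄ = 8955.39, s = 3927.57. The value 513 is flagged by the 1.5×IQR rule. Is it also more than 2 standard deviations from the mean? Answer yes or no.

z = (513 − 8955.39) / 3927.57 = -2.15.
|z| = 2.15 > 2.

yes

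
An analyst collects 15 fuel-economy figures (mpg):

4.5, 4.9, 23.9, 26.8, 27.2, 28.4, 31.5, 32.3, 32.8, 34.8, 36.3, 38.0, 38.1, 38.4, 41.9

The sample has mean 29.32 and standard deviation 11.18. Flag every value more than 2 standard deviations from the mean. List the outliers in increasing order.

4.5, 4.9

Cutoffs at x̄ ± 2s: 29.32 ± 2·11.18 = [6.96, 51.68].
4.5: z = -2.22, |z| > 2 → outlier.
4.9: z = -2.18, |z| > 2 → outlier.
Every other value lies within [6.96, 51.68].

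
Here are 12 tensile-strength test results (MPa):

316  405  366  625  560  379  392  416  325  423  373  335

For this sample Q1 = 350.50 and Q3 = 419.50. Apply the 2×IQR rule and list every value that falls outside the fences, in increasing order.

IQR = Q3 − Q1 = 419.50 − 350.50 = 69.00.
Lower fence = Q1 − 2·IQR = 350.50 − 138.00 = 212.50.
Upper fence = Q3 + 2·IQR = 419.50 + 138.00 = 557.50.
560 > 557.50 → outlier.
625 > 557.50 → outlier.
All remaining values lie within [212.50, 557.50].

560, 625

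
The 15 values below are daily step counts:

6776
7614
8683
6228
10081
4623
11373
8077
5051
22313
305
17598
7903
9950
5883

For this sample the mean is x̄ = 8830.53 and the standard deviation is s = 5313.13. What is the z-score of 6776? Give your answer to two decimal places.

z = (6776 − 8830.53) / 5313.13 = -0.39.

-0.39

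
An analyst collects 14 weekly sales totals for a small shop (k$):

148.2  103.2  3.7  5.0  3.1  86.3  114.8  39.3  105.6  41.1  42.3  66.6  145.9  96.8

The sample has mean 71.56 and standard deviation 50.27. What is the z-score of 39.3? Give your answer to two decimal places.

z = (39.3 − 71.56) / 50.27 = -0.64.

-0.64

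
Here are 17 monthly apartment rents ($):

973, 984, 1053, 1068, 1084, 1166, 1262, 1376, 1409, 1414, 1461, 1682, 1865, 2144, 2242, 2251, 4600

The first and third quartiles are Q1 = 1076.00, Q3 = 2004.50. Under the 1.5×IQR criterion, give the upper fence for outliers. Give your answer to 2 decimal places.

3397.25

IQR = Q3 − Q1 = 2004.50 − 1076.00 = 928.50.
Lower fence = Q1 − 1.5·IQR = 1076.00 − 1392.75 = -316.75.
Upper fence = Q3 + 1.5·IQR = 2004.50 + 1392.75 = 3397.25.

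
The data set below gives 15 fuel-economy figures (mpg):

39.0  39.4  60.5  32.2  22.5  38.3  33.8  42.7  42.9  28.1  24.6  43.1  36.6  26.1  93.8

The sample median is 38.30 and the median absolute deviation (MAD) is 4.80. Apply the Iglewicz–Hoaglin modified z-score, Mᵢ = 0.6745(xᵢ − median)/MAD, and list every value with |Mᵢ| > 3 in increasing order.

|Mᵢ| > 3 ⇔ |xᵢ − 38.30| > 3·4.80/0.6745 = 21.35.
So outliers lie outside [16.95, 59.65].
60.5: M = 3.12 → outlier.
93.8: M = 7.80 → outlier.

60.5, 93.8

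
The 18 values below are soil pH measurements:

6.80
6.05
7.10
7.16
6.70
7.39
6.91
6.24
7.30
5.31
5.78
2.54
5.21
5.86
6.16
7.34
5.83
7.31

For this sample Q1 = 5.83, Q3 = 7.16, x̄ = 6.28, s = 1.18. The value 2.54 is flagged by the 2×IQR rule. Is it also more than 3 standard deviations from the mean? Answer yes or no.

yes

z = (2.54 − 6.28) / 1.18 = -3.17.
|z| = 3.17 > 3.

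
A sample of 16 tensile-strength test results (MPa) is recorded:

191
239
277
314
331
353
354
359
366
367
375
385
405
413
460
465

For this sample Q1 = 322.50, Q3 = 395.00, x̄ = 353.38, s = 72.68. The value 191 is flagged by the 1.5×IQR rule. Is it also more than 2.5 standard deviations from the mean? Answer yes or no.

no

z = (191 − 353.38) / 72.68 = -2.23.
|z| = 2.23 ≤ 2.5.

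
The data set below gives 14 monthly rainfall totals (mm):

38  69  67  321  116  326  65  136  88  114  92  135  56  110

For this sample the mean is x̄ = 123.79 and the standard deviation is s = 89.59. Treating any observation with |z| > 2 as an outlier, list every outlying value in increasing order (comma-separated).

321, 326

Cutoffs at x̄ ± 2s: 123.79 ± 2·89.59 = [-55.39, 302.97].
321: z = 2.20, |z| > 2 → outlier.
326: z = 2.26, |z| > 2 → outlier.
Every other value lies within [-55.39, 302.97].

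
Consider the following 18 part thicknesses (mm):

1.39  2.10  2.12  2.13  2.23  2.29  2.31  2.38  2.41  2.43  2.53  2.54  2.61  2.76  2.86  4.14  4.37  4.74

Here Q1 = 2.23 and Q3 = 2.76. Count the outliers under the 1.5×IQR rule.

4

IQR = 0.53; fences at 2.23 − 0.795 = 1.435 and 2.76 + 0.795 = 3.555.
Outside the cutoffs: 1.39, 4.14, 4.37, 4.74.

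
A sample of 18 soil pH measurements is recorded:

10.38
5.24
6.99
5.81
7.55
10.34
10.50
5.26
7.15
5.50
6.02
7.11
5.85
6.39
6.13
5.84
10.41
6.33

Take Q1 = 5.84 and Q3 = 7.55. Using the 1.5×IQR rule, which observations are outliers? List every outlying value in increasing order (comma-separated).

IQR = Q3 − Q1 = 7.55 − 5.84 = 1.71.
Lower fence = Q1 − 1.5·IQR = 5.84 − 2.565 = 3.275.
Upper fence = Q3 + 1.5·IQR = 7.55 + 2.565 = 10.115.
10.34 > 10.115 → outlier.
10.38 > 10.115 → outlier.
10.41 > 10.115 → outlier.
10.50 > 10.115 → outlier.
All remaining values lie within [3.275, 10.115].

10.34, 10.38, 10.41, 10.50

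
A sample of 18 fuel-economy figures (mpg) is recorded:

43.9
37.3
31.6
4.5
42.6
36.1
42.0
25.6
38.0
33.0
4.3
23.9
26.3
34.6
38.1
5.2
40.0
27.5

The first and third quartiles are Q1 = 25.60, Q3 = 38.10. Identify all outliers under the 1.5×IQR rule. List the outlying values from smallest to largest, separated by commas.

4.3, 4.5, 5.2

IQR = Q3 − Q1 = 38.10 − 25.60 = 12.50.
Lower fence = Q1 − 1.5·IQR = 25.60 − 18.75 = 6.85.
Upper fence = Q3 + 1.5·IQR = 38.10 + 18.75 = 56.85.
4.3 < 6.85 → outlier.
4.5 < 6.85 → outlier.
5.2 < 6.85 → outlier.
All remaining values lie within [6.85, 56.85].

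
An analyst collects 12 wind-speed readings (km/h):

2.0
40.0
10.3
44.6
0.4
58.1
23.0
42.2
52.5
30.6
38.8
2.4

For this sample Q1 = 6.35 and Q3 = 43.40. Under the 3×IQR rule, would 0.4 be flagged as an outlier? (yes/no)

no

IQR = Q3 − Q1 = 43.40 − 6.35 = 37.05.
Lower fence = Q1 − 3·IQR = 6.35 − 111.15 = -104.80.
Upper fence = Q3 + 3·IQR = 43.40 + 111.15 = 154.55.
0.4 lies within [-104.80, 154.55].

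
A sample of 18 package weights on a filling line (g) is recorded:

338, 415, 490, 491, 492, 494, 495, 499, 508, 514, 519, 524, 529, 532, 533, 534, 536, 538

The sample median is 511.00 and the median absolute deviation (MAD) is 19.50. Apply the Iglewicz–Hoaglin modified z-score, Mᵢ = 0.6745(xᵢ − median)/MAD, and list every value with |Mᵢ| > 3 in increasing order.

338, 415

|Mᵢ| > 3 ⇔ |xᵢ − 511.00| > 3·19.50/0.6745 = 86.73.
So outliers lie outside [424.27, 597.73].
338: M = -5.98 → outlier.
415: M = -3.32 → outlier.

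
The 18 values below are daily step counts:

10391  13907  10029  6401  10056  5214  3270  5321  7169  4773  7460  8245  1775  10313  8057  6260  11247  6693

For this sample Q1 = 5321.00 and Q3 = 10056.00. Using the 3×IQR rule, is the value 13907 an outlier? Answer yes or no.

no

IQR = Q3 − Q1 = 10056.00 − 5321.00 = 4735.00.
Lower fence = Q1 − 3·IQR = 5321.00 − 14205.00 = -8884.00.
Upper fence = Q3 + 3·IQR = 10056.00 + 14205.00 = 24261.00.
13907 lies within [-8884.00, 24261.00].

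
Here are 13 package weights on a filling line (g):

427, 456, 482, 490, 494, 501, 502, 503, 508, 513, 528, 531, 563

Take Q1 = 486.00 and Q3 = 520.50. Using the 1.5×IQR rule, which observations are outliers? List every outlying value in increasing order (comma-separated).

IQR = Q3 − Q1 = 520.50 − 486.00 = 34.50.
Lower fence = Q1 − 1.5·IQR = 486.00 − 51.75 = 434.25.
Upper fence = Q3 + 1.5·IQR = 520.50 + 51.75 = 572.25.
427 < 434.25 → outlier.
All remaining values lie within [434.25, 572.25].

427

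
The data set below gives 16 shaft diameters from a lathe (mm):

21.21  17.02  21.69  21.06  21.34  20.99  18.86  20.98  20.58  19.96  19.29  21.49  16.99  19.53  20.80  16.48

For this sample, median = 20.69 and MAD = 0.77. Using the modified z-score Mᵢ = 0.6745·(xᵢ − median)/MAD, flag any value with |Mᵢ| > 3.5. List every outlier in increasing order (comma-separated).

|Mᵢ| > 3.5 ⇔ |xᵢ − 20.69| > 3.5·0.77/0.6745 = 4.00.
So outliers lie outside [16.69, 24.69].
16.48: M = -3.69 → outlier.

16.48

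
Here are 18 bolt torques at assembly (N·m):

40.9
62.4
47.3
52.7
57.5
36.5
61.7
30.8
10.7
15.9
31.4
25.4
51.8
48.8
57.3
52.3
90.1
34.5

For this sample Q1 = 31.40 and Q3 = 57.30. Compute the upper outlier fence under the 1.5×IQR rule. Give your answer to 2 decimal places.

IQR = Q3 − Q1 = 57.30 − 31.40 = 25.90.
Lower fence = Q1 − 1.5·IQR = 31.40 − 38.85 = -7.45.
Upper fence = Q3 + 1.5·IQR = 57.30 + 38.85 = 96.15.

96.15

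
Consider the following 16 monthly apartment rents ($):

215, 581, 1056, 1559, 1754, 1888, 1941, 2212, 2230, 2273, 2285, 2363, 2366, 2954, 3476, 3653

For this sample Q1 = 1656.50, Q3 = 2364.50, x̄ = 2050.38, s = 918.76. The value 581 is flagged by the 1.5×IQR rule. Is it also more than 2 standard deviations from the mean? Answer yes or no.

no

z = (581 − 2050.38) / 918.76 = -1.60.
|z| = 1.60 ≤ 2.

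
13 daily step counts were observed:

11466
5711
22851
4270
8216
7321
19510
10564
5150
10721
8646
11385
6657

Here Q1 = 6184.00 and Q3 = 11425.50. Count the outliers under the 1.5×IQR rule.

IQR = 5241.50; fences at 6184.00 − 7862.25 = -1678.25 and 11425.50 + 7862.25 = 19287.75.
Outside the cutoffs: 19510, 22851.

2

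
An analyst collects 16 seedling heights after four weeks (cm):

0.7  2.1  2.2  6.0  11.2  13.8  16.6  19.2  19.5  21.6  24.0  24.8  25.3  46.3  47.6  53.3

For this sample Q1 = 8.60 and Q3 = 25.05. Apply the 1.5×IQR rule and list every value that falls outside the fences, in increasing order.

IQR = Q3 − Q1 = 25.05 − 8.60 = 16.45.
Lower fence = Q1 − 1.5·IQR = 8.60 − 24.675 = -16.075.
Upper fence = Q3 + 1.5·IQR = 25.05 + 24.675 = 49.725.
53.3 > 49.725 → outlier.
All remaining values lie within [-16.075, 49.725].

53.3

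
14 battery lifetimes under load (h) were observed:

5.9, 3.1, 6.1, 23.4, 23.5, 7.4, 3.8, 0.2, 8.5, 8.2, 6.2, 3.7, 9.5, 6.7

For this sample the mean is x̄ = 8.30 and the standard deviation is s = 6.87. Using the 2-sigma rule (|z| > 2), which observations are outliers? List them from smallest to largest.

23.4, 23.5

Cutoffs at x̄ ± 2s: 8.30 ± 2·6.87 = [-5.44, 22.04].
23.4: z = 2.20, |z| > 2 → outlier.
23.5: z = 2.21, |z| > 2 → outlier.
Every other value lies within [-5.44, 22.04].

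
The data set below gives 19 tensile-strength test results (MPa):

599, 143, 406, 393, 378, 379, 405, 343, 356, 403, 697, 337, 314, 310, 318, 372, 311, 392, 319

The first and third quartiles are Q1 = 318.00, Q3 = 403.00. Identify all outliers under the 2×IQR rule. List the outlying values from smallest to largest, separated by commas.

IQR = Q3 − Q1 = 403.00 − 318.00 = 85.00.
Lower fence = Q1 − 2·IQR = 318.00 − 170.00 = 148.00.
Upper fence = Q3 + 2·IQR = 403.00 + 170.00 = 573.00.
143 < 148.00 → outlier.
599 > 573.00 → outlier.
697 > 573.00 → outlier.
All remaining values lie within [148.00, 573.00].

143, 599, 697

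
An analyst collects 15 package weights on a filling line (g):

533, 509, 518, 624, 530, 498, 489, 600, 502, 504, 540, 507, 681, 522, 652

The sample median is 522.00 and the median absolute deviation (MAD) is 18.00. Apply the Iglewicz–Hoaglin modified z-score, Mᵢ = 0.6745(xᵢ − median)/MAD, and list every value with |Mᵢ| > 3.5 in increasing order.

|Mᵢ| > 3.5 ⇔ |xᵢ − 522.00| > 3.5·18.00/0.6745 = 93.40.
So outliers lie outside [428.60, 615.40].
624: M = 3.82 → outlier.
652: M = 4.87 → outlier.
681: M = 5.96 → outlier.

624, 652, 681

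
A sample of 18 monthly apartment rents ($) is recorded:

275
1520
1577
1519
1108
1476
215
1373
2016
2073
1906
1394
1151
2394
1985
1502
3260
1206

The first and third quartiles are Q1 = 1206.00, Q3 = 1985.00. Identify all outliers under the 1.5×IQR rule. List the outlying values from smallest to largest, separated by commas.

3260

IQR = Q3 − Q1 = 1985.00 − 1206.00 = 779.00.
Lower fence = Q1 − 1.5·IQR = 1206.00 − 1168.50 = 37.50.
Upper fence = Q3 + 1.5·IQR = 1985.00 + 1168.50 = 3153.50.
3260 > 3153.50 → outlier.
All remaining values lie within [37.50, 3153.50].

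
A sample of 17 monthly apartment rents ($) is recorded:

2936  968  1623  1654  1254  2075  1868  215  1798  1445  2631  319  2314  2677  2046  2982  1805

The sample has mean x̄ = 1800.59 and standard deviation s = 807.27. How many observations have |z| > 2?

Cutoffs: x̄ ± 2s = [186.05, 3415.13].
Every value lies within the cutoffs.

0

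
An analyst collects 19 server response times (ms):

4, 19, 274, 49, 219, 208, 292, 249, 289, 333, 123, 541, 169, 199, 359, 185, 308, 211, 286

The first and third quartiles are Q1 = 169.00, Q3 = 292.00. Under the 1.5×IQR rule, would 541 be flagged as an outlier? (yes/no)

yes

IQR = Q3 − Q1 = 292.00 − 169.00 = 123.00.
Lower fence = Q1 − 1.5·IQR = 169.00 − 184.50 = -15.50.
Upper fence = Q3 + 1.5·IQR = 292.00 + 184.50 = 476.50.
541 lies above the upper fence.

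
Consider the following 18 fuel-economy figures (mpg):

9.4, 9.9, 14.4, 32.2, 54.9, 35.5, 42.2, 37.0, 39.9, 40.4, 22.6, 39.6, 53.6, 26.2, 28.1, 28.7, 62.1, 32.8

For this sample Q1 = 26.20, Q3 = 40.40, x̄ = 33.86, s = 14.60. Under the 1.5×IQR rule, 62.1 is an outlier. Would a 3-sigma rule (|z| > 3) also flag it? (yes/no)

z = (62.1 − 33.86) / 14.60 = 1.93.
|z| = 1.93 ≤ 3.

no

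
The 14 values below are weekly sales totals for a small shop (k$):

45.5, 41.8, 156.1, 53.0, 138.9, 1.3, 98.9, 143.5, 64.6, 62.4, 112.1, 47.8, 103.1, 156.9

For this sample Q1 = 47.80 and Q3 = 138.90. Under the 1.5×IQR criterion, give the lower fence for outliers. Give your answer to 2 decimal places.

-88.85

IQR = Q3 − Q1 = 138.90 − 47.80 = 91.10.
Lower fence = Q1 − 1.5·IQR = 47.80 − 136.65 = -88.85.
Upper fence = Q3 + 1.5·IQR = 138.90 + 136.65 = 275.55.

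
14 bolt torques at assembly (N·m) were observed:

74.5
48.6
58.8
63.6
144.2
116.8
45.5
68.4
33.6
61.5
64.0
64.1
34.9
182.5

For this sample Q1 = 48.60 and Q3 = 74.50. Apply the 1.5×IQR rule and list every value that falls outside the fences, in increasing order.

116.8, 144.2, 182.5

IQR = Q3 − Q1 = 74.50 − 48.60 = 25.90.
Lower fence = Q1 − 1.5·IQR = 48.60 − 38.85 = 9.75.
Upper fence = Q3 + 1.5·IQR = 74.50 + 38.85 = 113.35.
116.8 > 113.35 → outlier.
144.2 > 113.35 → outlier.
182.5 > 113.35 → outlier.
All remaining values lie within [9.75, 113.35].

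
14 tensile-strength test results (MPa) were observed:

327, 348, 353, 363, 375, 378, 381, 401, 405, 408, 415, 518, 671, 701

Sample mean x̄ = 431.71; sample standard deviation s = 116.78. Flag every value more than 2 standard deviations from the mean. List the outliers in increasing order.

671, 701

Cutoffs at x̄ ± 2s: 431.71 ± 2·116.78 = [198.15, 665.27].
671: z = 2.05, |z| > 2 → outlier.
701: z = 2.31, |z| > 2 → outlier.
Every other value lies within [198.15, 665.27].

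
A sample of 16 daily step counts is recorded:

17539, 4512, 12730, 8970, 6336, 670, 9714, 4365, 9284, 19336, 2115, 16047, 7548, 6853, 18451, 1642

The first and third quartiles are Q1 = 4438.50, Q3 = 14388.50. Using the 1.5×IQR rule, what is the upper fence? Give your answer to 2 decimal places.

IQR = Q3 − Q1 = 14388.50 − 4438.50 = 9950.00.
Lower fence = Q1 − 1.5·IQR = 4438.50 − 14925.00 = -10486.50.
Upper fence = Q3 + 1.5·IQR = 14388.50 + 14925.00 = 29313.50.

29313.50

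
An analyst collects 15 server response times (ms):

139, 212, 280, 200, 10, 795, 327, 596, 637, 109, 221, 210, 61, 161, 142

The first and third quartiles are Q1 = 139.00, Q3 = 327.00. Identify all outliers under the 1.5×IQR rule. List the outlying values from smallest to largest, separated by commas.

637, 795

IQR = Q3 − Q1 = 327.00 − 139.00 = 188.00.
Lower fence = Q1 − 1.5·IQR = 139.00 − 282.00 = -143.00.
Upper fence = Q3 + 1.5·IQR = 327.00 + 282.00 = 609.00.
637 > 609.00 → outlier.
795 > 609.00 → outlier.
All remaining values lie within [-143.00, 609.00].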